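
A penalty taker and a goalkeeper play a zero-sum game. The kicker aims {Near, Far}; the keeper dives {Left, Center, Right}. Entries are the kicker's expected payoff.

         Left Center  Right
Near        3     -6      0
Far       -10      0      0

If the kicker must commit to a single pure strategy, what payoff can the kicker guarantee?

-6

Row minima: Near → -6, Far → -10.
The best of these is -6.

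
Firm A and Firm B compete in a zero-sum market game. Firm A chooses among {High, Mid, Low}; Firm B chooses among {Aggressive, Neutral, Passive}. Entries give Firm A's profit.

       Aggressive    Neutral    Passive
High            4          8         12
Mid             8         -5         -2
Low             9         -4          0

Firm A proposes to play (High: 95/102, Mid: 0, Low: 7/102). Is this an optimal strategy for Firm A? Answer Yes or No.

Against Aggressive this mix gives (95/102)·4 + (7/102)·9 = 443/102.
Against Neutral this mix gives (95/102)·8 + (7/102)·(-4) = 122/17.
Against Passive this mix gives (95/102)·12 + (7/102)·0 = 190/17.
Firm B will play Aggressive, holding Firm A to 443/102. Shifting weight toward the row that does better against Aggressive would raise this floor (the equalizing mix achieves 88/17 against both Aggressive and Neutral), so the proposed strategy is not optimal.

No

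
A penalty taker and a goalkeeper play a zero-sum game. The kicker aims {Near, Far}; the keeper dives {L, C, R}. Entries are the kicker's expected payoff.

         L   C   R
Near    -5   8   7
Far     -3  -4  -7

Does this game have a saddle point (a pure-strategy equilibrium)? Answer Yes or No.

Row minima: Near → -5, Far → -7; maximin = -5.
Column maxima: L → -3, C → 8, R → 7; minimax = -3.
-5 ≠ -3, so no pure-strategy equilibrium exists.

No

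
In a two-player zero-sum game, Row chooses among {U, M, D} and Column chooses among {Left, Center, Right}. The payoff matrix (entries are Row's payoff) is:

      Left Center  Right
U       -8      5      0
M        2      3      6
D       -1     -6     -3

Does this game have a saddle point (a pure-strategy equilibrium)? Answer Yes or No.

Row minima: U → -8, M → 2, D → -6; maximin = 2.
Column maxima: Left → 2, Center → 5, Right → 6; minimax = 2.
maximin = minimax = 2, so a saddle point exists.

Yes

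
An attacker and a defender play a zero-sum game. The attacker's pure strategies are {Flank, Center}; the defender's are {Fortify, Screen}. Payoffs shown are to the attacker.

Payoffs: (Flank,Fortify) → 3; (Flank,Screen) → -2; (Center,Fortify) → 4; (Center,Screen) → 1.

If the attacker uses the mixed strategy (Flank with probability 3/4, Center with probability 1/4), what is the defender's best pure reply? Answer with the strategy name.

If the defender plays Fortify, the attacker's expected payoff is (3/4)·3 + (1/4)·4 = 13/4.
If the defender plays Screen, the attacker's expected payoff is (3/4)·(-2) + (1/4)·1 = -5/4.
The defender minimizes the attacker's payoff; the smallest is -5/4, so the best response is Screen.

Screen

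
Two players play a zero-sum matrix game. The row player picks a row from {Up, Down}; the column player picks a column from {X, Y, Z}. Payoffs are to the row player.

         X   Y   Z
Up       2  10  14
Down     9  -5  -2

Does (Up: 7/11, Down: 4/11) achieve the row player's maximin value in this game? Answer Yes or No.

Against X this mix gives (7/11)·2 + (4/11)·9 = 50/11.
Against Y this mix gives (7/11)·10 + (4/11)·(-5) = 50/11.
Against Z this mix gives (7/11)·14 + (4/11)·(-2) = 90/11.
All of the column player's active replies (X, Y) yield 50/11, and no column does worse for the row player. The mix makes the column player indifferent and guarantees 50/11, so it is optimal.

Yes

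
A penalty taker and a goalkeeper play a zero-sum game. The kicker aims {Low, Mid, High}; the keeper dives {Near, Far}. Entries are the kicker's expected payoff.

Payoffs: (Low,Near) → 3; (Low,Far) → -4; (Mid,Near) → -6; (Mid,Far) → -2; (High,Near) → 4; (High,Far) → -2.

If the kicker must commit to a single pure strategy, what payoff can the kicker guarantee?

-2

Row minima: Low → -4, Mid → -6, High → -2.
The best of these is -2.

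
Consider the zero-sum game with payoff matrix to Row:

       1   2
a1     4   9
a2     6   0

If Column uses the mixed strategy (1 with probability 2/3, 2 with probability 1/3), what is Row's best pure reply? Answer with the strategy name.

a1

Expected payoff of a1: (2/3)·4 + (1/3)·9 = 17/3.
Expected payoff of a2: (2/3)·6 + (1/3)·0 = 4.
The largest is 17/3, so Row's best response is a1.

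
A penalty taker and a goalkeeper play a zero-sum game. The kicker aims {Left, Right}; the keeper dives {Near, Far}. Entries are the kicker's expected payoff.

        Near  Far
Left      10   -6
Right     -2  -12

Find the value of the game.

-6

Row minima: Left → -6, Right → -12; maximin = -6.
Column maxima: Near → 10, Far → -6; minimax = -6.
Since maximin = minimax = -6, there is a saddle point and the value is -6.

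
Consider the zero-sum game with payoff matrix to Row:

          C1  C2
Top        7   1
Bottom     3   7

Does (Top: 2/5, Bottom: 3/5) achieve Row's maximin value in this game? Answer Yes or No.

Against C1 this mix gives (2/5)·7 + (3/5)·3 = 23/5.
Against C2 this mix gives (2/5)·1 + (3/5)·7 = 23/5.
All of Column's active replies (C1, C2) yield 23/5, and no column does worse for Row. The mix makes Column indifferent and guarantees 23/5, so it is optimal.

Yes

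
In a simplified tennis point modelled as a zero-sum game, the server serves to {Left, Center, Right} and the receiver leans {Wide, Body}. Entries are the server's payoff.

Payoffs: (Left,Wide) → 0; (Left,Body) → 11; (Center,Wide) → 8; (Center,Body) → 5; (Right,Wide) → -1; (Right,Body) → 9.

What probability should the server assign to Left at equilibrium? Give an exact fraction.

3/14

Row minima: Left → 0, Center → 5, Right → -1; maximin = 5.
Column maxima: Wide → 8, Body → 11; minimax = 8.
5 ≠ 8, so there is no saddle point; optimal play is mixed.
Right is strictly dominated by Left, so the server never plays it.
On the remaining 2×2 (Left, Center vs Wide, Body):
Let the server play Left with probability p. Expected payoff against Wide: 0p + 8(1−p) = −8p + 8; against Body: 11p + 5(1−p) = 6p + 5.
Setting these equal: −8p + 8 = 6p + 5 ⇒ −14p = -3 ⇒ p = 3/14, and the value is (-8)·(3/14) + 8 = 44/7.
For the receiver: with q = P(Wide), equating Left's and Center's payoffs gives −11q + 11 = 3q + 5 ⇒ q = 3/7.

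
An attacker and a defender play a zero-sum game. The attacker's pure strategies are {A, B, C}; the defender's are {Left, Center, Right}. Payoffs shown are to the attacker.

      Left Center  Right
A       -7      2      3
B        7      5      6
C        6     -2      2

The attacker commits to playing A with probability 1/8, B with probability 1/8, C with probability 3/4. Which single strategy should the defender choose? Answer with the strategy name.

Center

If the defender plays Left, the attacker's expected payoff is (1/8)·(-7) + (1/8)·7 + (3/4)·6 = 9/2.
If the defender plays Center, the attacker's expected payoff is (1/8)·2 + (1/8)·5 + (3/4)·(-2) = -5/8.
If the defender plays Right, the attacker's expected payoff is (1/8)·3 + (1/8)·6 + (3/4)·2 = 21/8.
The defender minimizes the attacker's payoff; the smallest is -5/8, so the best response is Center.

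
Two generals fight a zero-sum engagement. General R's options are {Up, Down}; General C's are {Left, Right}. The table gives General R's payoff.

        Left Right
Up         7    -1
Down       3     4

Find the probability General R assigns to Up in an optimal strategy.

Row minima: Up → -1, Down → 3; maximin = 3.
Column maxima: Left → 7, Right → 4; minimax = 4.
3 ≠ 4, so there is no saddle point; optimal play is mixed.
Let General R play Up with probability p. Expected payoff against Left: 7p + 3(1−p) = 4p + 3; against Right: (-1)p + 4(1−p) = −5p + 4.
Setting these equal: 4p + 3 = −5p + 4 ⇒ 9p = 1 ⇒ p = 1/9, and the value is (4)·(1/9) + 3 = 31/9.
For General C: with q = P(Left), equating Up's and Down's payoffs gives 8q − 1 = −q + 4 ⇒ q = 5/9.

1/9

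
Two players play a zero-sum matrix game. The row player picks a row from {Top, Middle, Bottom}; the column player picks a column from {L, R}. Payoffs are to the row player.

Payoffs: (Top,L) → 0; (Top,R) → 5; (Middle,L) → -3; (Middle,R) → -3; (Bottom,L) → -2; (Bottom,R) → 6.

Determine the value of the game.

0

Row minima: Top → 0, Middle → -3, Bottom → -2; maximin = 0.
Column maxima: L → 0, R → 6; minimax = 0.
Since maximin = minimax = 0, there is a saddle point and the value is 0.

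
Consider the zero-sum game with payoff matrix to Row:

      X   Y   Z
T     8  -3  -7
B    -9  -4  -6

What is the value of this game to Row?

Row minima: T → -7, B → -9; maximin = -7.
Column maxima: X → 8, Y → -3, Z → -6; minimax = -6.
-7 ≠ -6, so there is no saddle point; optimal play is mixed.
Y is strictly dominated by Z (it gives Row strictly more in every row), so Column never plays it.
On the remaining 2×2 (T, B vs X, Z):
Let Row play T with probability p. Expected payoff against X: 8p + (-9)(1−p) = 17p − 9; against Z: (-7)p + (-6)(1−p) = −p − 6.
Setting these equal: 17p − 9 = −p − 6 ⇒ 18p = 3 ⇒ p = 1/6, and the value is (17)·(1/6) − 9 = -37/6.
For Column: with q = P(X), equating T's and B's payoffs gives 15q − 7 = −3q − 6 ⇒ q = 1/18.

-37/6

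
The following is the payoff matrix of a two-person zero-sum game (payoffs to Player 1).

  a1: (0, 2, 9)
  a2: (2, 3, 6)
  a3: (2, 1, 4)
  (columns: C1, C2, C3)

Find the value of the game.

2

Row minima: a1 → 0, a2 → 2, a3 → 1; maximin = 2.
Column maxima: C1 → 2, C2 → 3, C3 → 9; minimax = 2.
Since maximin = minimax = 2, there is a saddle point and the value is 2.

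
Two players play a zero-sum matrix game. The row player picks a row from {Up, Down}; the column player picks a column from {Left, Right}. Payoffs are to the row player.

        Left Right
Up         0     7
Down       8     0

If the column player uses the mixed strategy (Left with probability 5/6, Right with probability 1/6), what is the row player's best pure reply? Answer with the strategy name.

Down

Expected payoff of Up: (5/6)·0 + (1/6)·7 = 7/6.
Expected payoff of Down: (5/6)·8 + (1/6)·0 = 20/3.
The largest is 20/3, so the row player's best response is Down.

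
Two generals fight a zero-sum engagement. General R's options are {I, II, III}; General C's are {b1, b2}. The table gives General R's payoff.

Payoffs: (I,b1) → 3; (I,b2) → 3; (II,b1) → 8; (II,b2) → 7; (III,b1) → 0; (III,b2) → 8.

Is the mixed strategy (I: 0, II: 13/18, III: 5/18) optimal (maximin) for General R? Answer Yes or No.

Against b1 this mix gives (13/18)·8 + (5/18)·0 = 52/9.
Against b2 this mix gives (13/18)·7 + (5/18)·8 = 131/18.
General C will play b1, holding General R to 52/9. Shifting weight toward the row that does better against b1 would raise this floor (the equalizing mix achieves 64/9 against both b1 and b2), so the proposed strategy is not optimal.

No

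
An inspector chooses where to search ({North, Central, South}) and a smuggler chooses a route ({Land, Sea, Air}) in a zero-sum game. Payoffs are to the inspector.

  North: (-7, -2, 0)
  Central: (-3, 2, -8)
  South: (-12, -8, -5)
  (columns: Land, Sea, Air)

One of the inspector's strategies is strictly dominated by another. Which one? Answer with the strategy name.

South

North gives a strictly higher payoff than South against every column: -7 > -12, -2 > -8, 0 > -5.
So South is strictly dominated and the inspector never plays it.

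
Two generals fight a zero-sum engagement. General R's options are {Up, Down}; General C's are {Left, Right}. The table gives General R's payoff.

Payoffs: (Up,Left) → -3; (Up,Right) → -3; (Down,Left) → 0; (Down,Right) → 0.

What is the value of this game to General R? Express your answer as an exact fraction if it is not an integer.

Row minima: Up → -3, Down → 0; maximin = 0.
Column maxima: Left → 0, Right → 0; minimax = 0.
Since maximin = minimax = 0, there is a saddle point and the value is 0.

0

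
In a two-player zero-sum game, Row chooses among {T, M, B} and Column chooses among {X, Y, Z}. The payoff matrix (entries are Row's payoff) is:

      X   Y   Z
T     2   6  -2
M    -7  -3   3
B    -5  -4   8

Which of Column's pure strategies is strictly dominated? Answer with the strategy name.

Y

X holds Row's payoff strictly below Y in every row: 2 < 6, -7 < -3, -5 < -4.
So Y is strictly dominated for Column.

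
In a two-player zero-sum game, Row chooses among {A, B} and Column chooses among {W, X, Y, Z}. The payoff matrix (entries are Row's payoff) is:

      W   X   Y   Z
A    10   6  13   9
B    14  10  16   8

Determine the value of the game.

42/5

Row minima: A → 6, B → 8; maximin = 8.
Column maxima: W → 14, X → 10, Y → 16, Z → 9; minimax = 9.
8 ≠ 9, so there is no saddle point; optimal play is mixed.
W is strictly dominated by X (it gives Row strictly more in every row), so Column never plays it.
Y is strictly dominated by X (it gives Row strictly more in every row), so Column never plays it.
On the remaining 2×2 (A, B vs X, Z):
Let Row play A with probability p. Expected payoff against X: 6p + 10(1−p) = −4p + 10; against Z: 9p + 8(1−p) = p + 8.
Setting these equal: −4p + 10 = p + 8 ⇒ −5p = -2 ⇒ p = 2/5, and the value is (-4)·(2/5) + 10 = 42/5.
For Column: with q = P(X), equating A's and B's payoffs gives −3q + 9 = 2q + 8 ⇒ q = 1/5.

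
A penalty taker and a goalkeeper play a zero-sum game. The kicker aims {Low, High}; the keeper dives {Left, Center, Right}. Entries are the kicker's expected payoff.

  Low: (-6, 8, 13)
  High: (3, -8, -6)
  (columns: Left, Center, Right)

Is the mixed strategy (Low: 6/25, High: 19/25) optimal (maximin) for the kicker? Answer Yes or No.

No

Against Left this mix gives (6/25)·(-6) + (19/25)·3 = 21/25.
Against Center this mix gives (6/25)·8 + (19/25)·(-8) = -104/25.
Against Right this mix gives (6/25)·13 + (19/25)·(-6) = -36/25.
The keeper will play Center, holding the kicker to -104/25. Shifting weight toward the row that does better against Center would raise this floor (the equalizing mix achieves -24/25 against both Center and Left), so the proposed strategy is not optimal.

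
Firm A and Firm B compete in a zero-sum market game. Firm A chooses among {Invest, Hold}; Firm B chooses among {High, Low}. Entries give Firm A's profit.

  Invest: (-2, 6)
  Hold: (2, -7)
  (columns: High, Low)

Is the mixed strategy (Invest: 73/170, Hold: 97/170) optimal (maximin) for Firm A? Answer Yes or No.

No

Against High this mix gives (73/170)·(-2) + (97/170)·2 = 24/85.
Against Low this mix gives (73/170)·6 + (97/170)·(-7) = -241/170.
Firm B will play Low, holding Firm A to -241/170. Shifting weight toward the row that does better against Low would raise this floor (the equalizing mix achieves -2/17 against both Low and High), so the proposed strategy is not optimal.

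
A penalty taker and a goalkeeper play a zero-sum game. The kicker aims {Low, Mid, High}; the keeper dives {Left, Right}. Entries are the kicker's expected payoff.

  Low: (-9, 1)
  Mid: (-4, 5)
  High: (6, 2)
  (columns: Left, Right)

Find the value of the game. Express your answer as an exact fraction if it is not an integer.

Row minima: Low → -9, Mid → -4, High → 2; maximin = 2.
Column maxima: Left → 6, Right → 5; minimax = 5.
2 ≠ 5, so there is no saddle point; optimal play is mixed.
Low is strictly dominated by Mid, so the kicker never plays it.
On the remaining 2×2 (Mid, High vs Left, Right):
Let the kicker play Mid with probability p. Expected payoff against Left: (-4)p + 6(1−p) = −10p + 6; against Right: 5p + 2(1−p) = 3p + 2.
Setting these equal: −10p + 6 = 3p + 2 ⇒ −13p = -4 ⇒ p = 4/13, and the value is (-10)·(4/13) + 6 = 38/13.
For the keeper: with q = P(Left), equating Mid's and High's payoffs gives −9q + 5 = 4q + 2 ⇒ q = 3/13.

38/13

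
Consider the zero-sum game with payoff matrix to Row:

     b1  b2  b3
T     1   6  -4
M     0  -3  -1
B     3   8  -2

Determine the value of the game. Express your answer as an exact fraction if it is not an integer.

-7/6

Row minima: T → -4, M → -3, B → -2; maximin = -2.
Column maxima: b1 → 3, b2 → 8, b3 → -1; minimax = -1.
-2 ≠ -1, so there is no saddle point; optimal play is mixed.
T is strictly dominated by B, so Row never plays it.
b1 is strictly dominated by b3 (it gives Row strictly more in every row), so Column never plays it.
On the remaining 2×2 (M, B vs b2, b3):
Let Row play M with probability p. Expected payoff against b2: (-3)p + 8(1−p) = −11p + 8; against b3: (-1)p + (-2)(1−p) = p − 2.
Setting these equal: −11p + 8 = p − 2 ⇒ −12p = -10 ⇒ p = 5/6, and the value is (-11)·(5/6) + 8 = -7/6.
For Column: with q = P(b2), equating M's and B's payoffs gives −2q − 1 = 10q − 2 ⇒ q = 1/12.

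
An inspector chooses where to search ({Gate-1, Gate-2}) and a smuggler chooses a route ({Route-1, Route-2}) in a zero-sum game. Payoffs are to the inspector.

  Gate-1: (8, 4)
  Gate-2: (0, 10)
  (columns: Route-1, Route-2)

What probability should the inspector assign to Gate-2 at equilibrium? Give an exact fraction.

2/7

Row minima: Gate-1 → 4, Gate-2 → 0; maximin = 4.
Column maxima: Route-1 → 8, Route-2 → 10; minimax = 8.
4 ≠ 8, so there is no saddle point; optimal play is mixed.
Let the inspector play Gate-1 with probability p. Expected payoff against Route-1: 8p + 0(1−p) = 8p; against Route-2: 4p + 10(1−p) = −6p + 10.
Setting these equal: 8p = −6p + 10 ⇒ 14p = 10 ⇒ p = 5/7, and the value is (8)·(5/7) = 40/7.
For the smuggler: with q = P(Route-1), equating Gate-1's and Gate-2's payoffs gives 4q + 4 = −10q + 10 ⇒ q = 3/7.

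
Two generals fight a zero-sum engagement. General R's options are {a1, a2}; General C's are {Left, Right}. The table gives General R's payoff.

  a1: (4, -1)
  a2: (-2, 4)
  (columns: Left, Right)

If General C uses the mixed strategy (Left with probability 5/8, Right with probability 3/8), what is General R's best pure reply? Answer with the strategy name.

Expected payoff of a1: (5/8)·4 + (3/8)·(-1) = 17/8.
Expected payoff of a2: (5/8)·(-2) + (3/8)·4 = 1/4.
The largest is 17/8, so General R's best response is a1.

a1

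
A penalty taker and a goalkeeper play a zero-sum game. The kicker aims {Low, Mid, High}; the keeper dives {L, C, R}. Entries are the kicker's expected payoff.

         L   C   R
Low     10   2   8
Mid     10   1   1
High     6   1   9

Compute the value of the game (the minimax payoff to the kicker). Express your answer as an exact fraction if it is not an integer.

2

Row minima: Low → 2, Mid → 1, High → 1; maximin = 2.
Column maxima: L → 10, C → 2, R → 9; minimax = 2.
Since maximin = minimax = 2, there is a saddle point and the value is 2.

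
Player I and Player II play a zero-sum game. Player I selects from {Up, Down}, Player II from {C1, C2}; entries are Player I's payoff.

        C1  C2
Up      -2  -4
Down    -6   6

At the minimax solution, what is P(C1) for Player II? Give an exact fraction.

5/7

Row minima: Up → -4, Down → -6; maximin = -4.
Column maxima: C1 → -2, C2 → 6; minimax = -2.
-4 ≠ -2, so there is no saddle point; optimal play is mixed.
Let Player I play Up with probability p. Expected payoff against C1: (-2)p + (-6)(1−p) = 4p − 6; against C2: (-4)p + 6(1−p) = −10p + 6.
Setting these equal: 4p − 6 = −10p + 6 ⇒ 14p = 12 ⇒ p = 6/7, and the value is (4)·(6/7) − 6 = -18/7.
For Player II: with q = P(C1), equating Up's and Down's payoffs gives 2q − 4 = −12q + 6 ⇒ q = 5/7.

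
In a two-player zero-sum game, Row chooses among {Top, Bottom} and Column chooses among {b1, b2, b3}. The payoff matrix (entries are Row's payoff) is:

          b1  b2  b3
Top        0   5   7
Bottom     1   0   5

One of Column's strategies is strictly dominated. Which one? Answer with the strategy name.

b3

b1 holds Row's payoff strictly below b3 in every row: 0 < 7, 1 < 5.
So b3 is strictly dominated for Column.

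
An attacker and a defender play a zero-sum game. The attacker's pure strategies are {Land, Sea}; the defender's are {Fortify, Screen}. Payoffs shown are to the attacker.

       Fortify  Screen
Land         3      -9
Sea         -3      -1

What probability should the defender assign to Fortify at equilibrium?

4/7

Row minima: Land → -9, Sea → -3; maximin = -3.
Column maxima: Fortify → 3, Screen → -1; minimax = -1.
-3 ≠ -1, so there is no saddle point; optimal play is mixed.
Let the attacker play Land with probability p. Expected payoff against Fortify: 3p + (-3)(1−p) = 6p − 3; against Screen: (-9)p + (-1)(1−p) = −8p − 1.
Setting these equal: 6p − 3 = −8p − 1 ⇒ 14p = 2 ⇒ p = 1/7, and the value is (6)·(1/7) − 3 = -15/7.
For the defender: with q = P(Fortify), equating Land's and Sea's payoffs gives 12q − 9 = −2q − 1 ⇒ q = 4/7.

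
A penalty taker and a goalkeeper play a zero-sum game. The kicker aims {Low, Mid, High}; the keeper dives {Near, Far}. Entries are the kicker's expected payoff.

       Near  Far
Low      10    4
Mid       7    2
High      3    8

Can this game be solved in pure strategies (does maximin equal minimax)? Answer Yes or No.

No

Row minima: Low → 4, Mid → 2, High → 3; maximin = 4.
Column maxima: Near → 10, Far → 8; minimax = 8.
4 ≠ 8, so no pure-strategy equilibrium exists.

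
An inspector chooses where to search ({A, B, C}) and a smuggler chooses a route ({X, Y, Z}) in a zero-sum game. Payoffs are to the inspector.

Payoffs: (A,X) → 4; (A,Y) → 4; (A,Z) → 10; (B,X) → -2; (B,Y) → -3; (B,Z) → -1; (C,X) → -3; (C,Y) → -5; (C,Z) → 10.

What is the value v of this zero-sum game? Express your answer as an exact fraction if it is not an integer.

4

Row minima: A → 4, B → -3, C → -5; maximin = 4.
Column maxima: X → 4, Y → 4, Z → 10; minimax = 4.
Since maximin = minimax = 4, there is a saddle point and the value is 4.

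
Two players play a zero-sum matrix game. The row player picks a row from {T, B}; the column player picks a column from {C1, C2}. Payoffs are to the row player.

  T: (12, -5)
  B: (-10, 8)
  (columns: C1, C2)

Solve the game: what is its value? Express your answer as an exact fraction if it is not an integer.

Row minima: T → -5, B → -10; maximin = -5.
Column maxima: C1 → 12, C2 → 8; minimax = 8.
-5 ≠ 8, so there is no saddle point; optimal play is mixed.
Let the row player play T with probability p. Expected payoff against C1: 12p + (-10)(1−p) = 22p − 10; against C2: (-5)p + 8(1−p) = −13p + 8.
Setting these equal: 22p − 10 = −13p + 8 ⇒ 35p = 18 ⇒ p = 18/35, and the value is (22)·(18/35) − 10 = 46/35.
For the column player: with q = P(C1), equating T's and B's payoffs gives 17q − 5 = −18q + 8 ⇒ q = 13/35.

46/35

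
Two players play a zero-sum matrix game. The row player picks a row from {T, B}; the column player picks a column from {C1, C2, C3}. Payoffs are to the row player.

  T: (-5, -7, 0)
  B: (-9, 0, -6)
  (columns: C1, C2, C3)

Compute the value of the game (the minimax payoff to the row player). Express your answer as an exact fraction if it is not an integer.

-63/11

Row minima: T → -7, B → -9; maximin = -7.
Column maxima: C1 → -5, C2 → 0, C3 → 0; minimax = -5.
-7 ≠ -5, so there is no saddle point; optimal play is mixed.
C3 is strictly dominated by C1 (it gives the row player strictly more in every row), so the column player never plays it.
On the remaining 2×2 (T, B vs C1, C2):
Let the row player play T with probability p. Expected payoff against C1: (-5)p + (-9)(1−p) = 4p − 9; against C2: (-7)p + 0(1−p) = −7p.
Setting these equal: 4p − 9 = −7p ⇒ 11p = 9 ⇒ p = 9/11, and the value is (4)·(9/11) − 9 = -63/11.
For the column player: with q = P(C1), equating T's and B's payoffs gives 2q − 7 = −9q ⇒ q = 7/11.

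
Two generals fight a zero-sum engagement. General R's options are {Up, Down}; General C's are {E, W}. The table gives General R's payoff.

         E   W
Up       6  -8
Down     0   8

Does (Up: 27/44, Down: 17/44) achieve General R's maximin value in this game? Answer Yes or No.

No

Against E this mix gives (27/44)·6 + (17/44)·0 = 81/22.
Against W this mix gives (27/44)·(-8) + (17/44)·8 = -20/11.
General C will play W, holding General R to -20/11. Shifting weight toward the row that does better against W would raise this floor (the equalizing mix achieves 24/11 against both W and E), so the proposed strategy is not optimal.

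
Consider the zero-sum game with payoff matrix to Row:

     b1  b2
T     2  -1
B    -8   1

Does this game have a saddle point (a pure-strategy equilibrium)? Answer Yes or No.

No

Row minima: T → -1, B → -8; maximin = -1.
Column maxima: b1 → 2, b2 → 1; minimax = 1.
-1 ≠ 1, so no pure-strategy equilibrium exists.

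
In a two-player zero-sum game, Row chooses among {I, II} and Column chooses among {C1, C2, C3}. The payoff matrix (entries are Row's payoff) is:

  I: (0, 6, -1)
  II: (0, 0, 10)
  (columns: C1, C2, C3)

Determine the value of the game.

0

Row minima: I → -1, II → 0; maximin = 0.
Column maxima: C1 → 0, C2 → 6, C3 → 10; minimax = 0.
Since maximin = minimax = 0, there is a saddle point and the value is 0.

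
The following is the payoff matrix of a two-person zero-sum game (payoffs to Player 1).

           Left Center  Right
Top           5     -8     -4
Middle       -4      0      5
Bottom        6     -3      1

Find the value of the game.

Row minima: Top → -8, Middle → -4, Bottom → -3; maximin = -3.
Column maxima: Left → 6, Center → 0, Right → 5; minimax = 0.
-3 ≠ 0, so there is no saddle point; optimal play is mixed.
Top is strictly dominated by Bottom, so Player 1 never plays it.
Right is strictly dominated by Center (it gives Player 1 strictly more in every row), so Player 2 never plays it.
On the remaining 2×2 (Middle, Bottom vs Left, Center):
Let Player 1 play Middle with probability p. Expected payoff against Left: (-4)p + 6(1−p) = −10p + 6; against Center: 0p + (-3)(1−p) = 3p − 3.
Setting these equal: −10p + 6 = 3p − 3 ⇒ −13p = -9 ⇒ p = 9/13, and the value is (-10)·(9/13) + 6 = -12/13.
For Player 2: with q = P(Left), equating Middle's and Bottom's payoffs gives −4q = 9q − 3 ⇒ q = 3/13.

-12/13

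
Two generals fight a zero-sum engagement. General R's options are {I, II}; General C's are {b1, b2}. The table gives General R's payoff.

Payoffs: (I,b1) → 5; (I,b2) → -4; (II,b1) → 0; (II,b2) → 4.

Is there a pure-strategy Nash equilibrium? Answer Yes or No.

No

Row minima: I → -4, II → 0; maximin = 0.
Column maxima: b1 → 5, b2 → 4; minimax = 4.
0 ≠ 4, so no pure-strategy equilibrium exists.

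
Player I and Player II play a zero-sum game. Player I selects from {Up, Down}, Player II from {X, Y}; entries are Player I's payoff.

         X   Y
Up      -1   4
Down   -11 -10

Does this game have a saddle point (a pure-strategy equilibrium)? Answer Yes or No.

Row minima: Up → -1, Down → -11; maximin = -1.
Column maxima: X → -1, Y → 4; minimax = -1.
maximin = minimax = -1, so a saddle point exists.

Yes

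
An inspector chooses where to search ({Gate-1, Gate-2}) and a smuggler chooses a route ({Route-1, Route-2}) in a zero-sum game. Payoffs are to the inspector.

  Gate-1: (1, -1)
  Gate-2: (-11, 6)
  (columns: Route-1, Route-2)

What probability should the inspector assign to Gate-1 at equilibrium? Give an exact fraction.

17/19

Row minima: Gate-1 → -1, Gate-2 → -11; maximin = -1.
Column maxima: Route-1 → 1, Route-2 → 6; minimax = 1.
-1 ≠ 1, so there is no saddle point; optimal play is mixed.
Let the inspector play Gate-1 with probability p. Expected payoff against Route-1: 1p + (-11)(1−p) = 12p − 11; against Route-2: (-1)p + 6(1−p) = −7p + 6.
Setting these equal: 12p − 11 = −7p + 6 ⇒ 19p = 17 ⇒ p = 17/19, and the value is (12)·(17/19) − 11 = -5/19.
For the smuggler: with q = P(Route-1), equating Gate-1's and Gate-2's payoffs gives 2q − 1 = −17q + 6 ⇒ q = 7/19.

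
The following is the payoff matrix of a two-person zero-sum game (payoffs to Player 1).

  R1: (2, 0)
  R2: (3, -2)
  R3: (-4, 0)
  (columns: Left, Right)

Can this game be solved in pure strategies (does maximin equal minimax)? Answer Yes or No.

Row minima: R1 → 0, R2 → -2, R3 → -4; maximin = 0.
Column maxima: Left → 3, Right → 0; minimax = 0.
maximin = minimax = 0, so a saddle point exists.

Yes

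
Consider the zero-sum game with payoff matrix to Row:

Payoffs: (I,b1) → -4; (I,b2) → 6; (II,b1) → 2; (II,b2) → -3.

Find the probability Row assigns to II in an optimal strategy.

Row minima: I → -4, II → -3; maximin = -3.
Column maxima: b1 → 2, b2 → 6; minimax = 2.
-3 ≠ 2, so there is no saddle point; optimal play is mixed.
Let Row play I with probability p. Expected payoff against b1: (-4)p + 2(1−p) = −6p + 2; against b2: 6p + (-3)(1−p) = 9p − 3.
Setting these equal: −6p + 2 = 9p − 3 ⇒ −15p = -5 ⇒ p = 1/3, and the value is (-6)·(1/3) + 2 = 0.
For Column: with q = P(b1), equating I's and II's payoffs gives −10q + 6 = 5q − 3 ⇒ q = 3/5.

2/3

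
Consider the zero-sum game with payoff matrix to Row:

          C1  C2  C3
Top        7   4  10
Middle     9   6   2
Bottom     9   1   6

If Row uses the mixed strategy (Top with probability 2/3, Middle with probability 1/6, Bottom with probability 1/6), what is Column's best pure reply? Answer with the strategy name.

If Column plays C1, Row's expected payoff is (2/3)·7 + (1/6)·9 + (1/6)·9 = 23/3.
If Column plays C2, Row's expected payoff is (2/3)·4 + (1/6)·6 + (1/6)·1 = 23/6.
If Column plays C3, Row's expected payoff is (2/3)·10 + (1/6)·2 + (1/6)·6 = 8.
Column minimizes Row's payoff; the smallest is 23/6, so the best response is C2.

C2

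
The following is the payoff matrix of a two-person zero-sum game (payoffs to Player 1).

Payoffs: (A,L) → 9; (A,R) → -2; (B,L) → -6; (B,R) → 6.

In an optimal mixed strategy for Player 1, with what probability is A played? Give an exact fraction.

12/23

Row minima: A → -2, B → -6; maximin = -2.
Column maxima: L → 9, R → 6; minimax = 6.
-2 ≠ 6, so there is no saddle point; optimal play is mixed.
Let Player 1 play A with probability p. Expected payoff against L: 9p + (-6)(1−p) = 15p − 6; against R: (-2)p + 6(1−p) = −8p + 6.
Setting these equal: 15p − 6 = −8p + 6 ⇒ 23p = 12 ⇒ p = 12/23, and the value is (15)·(12/23) − 6 = 42/23.
For Player 2: with q = P(L), equating A's and B's payoffs gives 11q − 2 = −12q + 6 ⇒ q = 8/23.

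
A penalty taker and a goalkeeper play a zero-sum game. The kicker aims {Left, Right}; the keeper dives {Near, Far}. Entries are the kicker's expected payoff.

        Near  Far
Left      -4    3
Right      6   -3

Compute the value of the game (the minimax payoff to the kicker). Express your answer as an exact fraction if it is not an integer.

3/8

Row minima: Left → -4, Right → -3; maximin = -3.
Column maxima: Near → 6, Far → 3; minimax = 3.
-3 ≠ 3, so there is no saddle point; optimal play is mixed.
Let the kicker play Left with probability p. Expected payoff against Near: (-4)p + 6(1−p) = −10p + 6; against Far: 3p + (-3)(1−p) = 6p − 3.
Setting these equal: −10p + 6 = 6p − 3 ⇒ −16p = -9 ⇒ p = 9/16, and the value is (-10)·(9/16) + 6 = 3/8.
For the keeper: with q = P(Near), equating Left's and Right's payoffs gives −7q + 3 = 9q − 3 ⇒ q = 3/8.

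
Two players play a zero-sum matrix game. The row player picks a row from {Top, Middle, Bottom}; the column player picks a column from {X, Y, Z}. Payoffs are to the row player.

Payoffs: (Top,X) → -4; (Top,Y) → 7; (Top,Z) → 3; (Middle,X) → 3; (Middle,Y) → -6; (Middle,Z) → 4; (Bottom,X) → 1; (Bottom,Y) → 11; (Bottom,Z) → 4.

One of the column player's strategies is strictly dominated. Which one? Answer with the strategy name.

Z

X holds the row player's payoff strictly below Z in every row: -4 < 3, 3 < 4, 1 < 4.
So Z is strictly dominated for the column player.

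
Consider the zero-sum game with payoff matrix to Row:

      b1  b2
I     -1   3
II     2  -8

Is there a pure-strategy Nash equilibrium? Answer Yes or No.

Row minima: I → -1, II → -8; maximin = -1.
Column maxima: b1 → 2, b2 → 3; minimax = 2.
-1 ≠ 2, so no pure-strategy equilibrium exists.

No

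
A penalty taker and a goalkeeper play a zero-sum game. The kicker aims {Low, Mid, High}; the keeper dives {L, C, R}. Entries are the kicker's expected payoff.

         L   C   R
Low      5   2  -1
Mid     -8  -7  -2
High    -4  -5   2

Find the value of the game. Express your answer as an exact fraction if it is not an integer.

Row minima: Low → -1, Mid → -8, High → -5; maximin = -1.
Column maxima: L → 5, C → 2, R → 2; minimax = 2.
-1 ≠ 2, so there is no saddle point; optimal play is mixed.
Mid is strictly dominated by Low, so the kicker never plays it.
With Mid eliminated, L is strictly dominated by C (it gives the kicker strictly more in every remaining row), so the keeper never plays it.
On the remaining 2×2 (Low, High vs C, R):
Let the kicker play Low with probability p. Expected payoff against C: 2p + (-5)(1−p) = 7p − 5; against R: (-1)p + 2(1−p) = −3p + 2.
Setting these equal: 7p − 5 = −3p + 2 ⇒ 10p = 7 ⇒ p = 7/10, and the value is (7)·(7/10) − 5 = -1/10.
For the keeper: with q = P(C), equating Low's and High's payoffs gives 3q − 1 = −7q + 2 ⇒ q = 3/10.

-1/10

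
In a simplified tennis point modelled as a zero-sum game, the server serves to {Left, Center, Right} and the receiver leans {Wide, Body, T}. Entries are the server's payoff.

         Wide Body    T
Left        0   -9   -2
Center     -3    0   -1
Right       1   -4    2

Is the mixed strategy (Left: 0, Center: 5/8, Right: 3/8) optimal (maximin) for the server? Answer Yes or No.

Against Wide this mix gives (5/8)·(-3) + (3/8)·1 = -3/2.
Against Body this mix gives (5/8)·0 + (3/8)·(-4) = -3/2.
Against T this mix gives (5/8)·(-1) + (3/8)·2 = 1/8.
All of the receiver's active replies (Wide, Body) yield -3/2, and no column does worse for the server. The mix makes the receiver indifferent and guarantees -3/2, so it is optimal.

Yes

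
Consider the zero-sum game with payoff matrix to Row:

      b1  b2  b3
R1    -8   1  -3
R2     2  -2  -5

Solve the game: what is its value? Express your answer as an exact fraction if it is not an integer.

-23/6

Row minima: R1 → -8, R2 → -5; maximin = -5.
Column maxima: b1 → 2, b2 → 1, b3 → -3; minimax = -3.
-5 ≠ -3, so there is no saddle point; optimal play is mixed.
b2 is strictly dominated by b3 (it gives Row strictly more in every row), so Column never plays it.
On the remaining 2×2 (R1, R2 vs b1, b3):
Let Row play R1 with probability p. Expected payoff against b1: (-8)p + 2(1−p) = −10p + 2; against b3: (-3)p + (-5)(1−p) = 2p − 5.
Setting these equal: −10p + 2 = 2p − 5 ⇒ −12p = -7 ⇒ p = 7/12, and the value is (-10)·(7/12) + 2 = -23/6.
For Column: with q = P(b1), equating R1's and R2's payoffs gives −5q − 3 = 7q − 5 ⇒ q = 1/6.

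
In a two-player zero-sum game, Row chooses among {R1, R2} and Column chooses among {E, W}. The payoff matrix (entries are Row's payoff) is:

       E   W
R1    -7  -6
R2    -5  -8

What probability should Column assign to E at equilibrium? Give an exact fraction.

1/2

Row minima: R1 → -7, R2 → -8; maximin = -7.
Column maxima: E → -5, W → -6; minimax = -6.
-7 ≠ -6, so there is no saddle point; optimal play is mixed.
Let Row play R1 with probability p. Expected payoff against E: (-7)p + (-5)(1−p) = −2p − 5; against W: (-6)p + (-8)(1−p) = 2p − 8.
Setting these equal: −2p − 5 = 2p − 8 ⇒ −4p = -3 ⇒ p = 3/4, and the value is (-2)·(3/4) − 5 = -13/2.
For Column: with q = P(E), equating R1's and R2's payoffs gives −q − 6 = 3q − 8 ⇒ q = 1/2.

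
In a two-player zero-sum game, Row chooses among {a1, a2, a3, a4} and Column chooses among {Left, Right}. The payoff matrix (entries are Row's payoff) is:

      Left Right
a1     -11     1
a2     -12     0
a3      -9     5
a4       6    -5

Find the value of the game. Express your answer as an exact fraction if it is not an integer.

-3/5

Row minima: a1 → -11, a2 → -12, a3 → -9, a4 → -5; maximin = -5.
Column maxima: Left → 6, Right → 5; minimax = 5.
-5 ≠ 5, so there is no saddle point; optimal play is mixed.
a1 is strictly dominated by a3, so Row never plays it.
a2 is strictly dominated by a3, so Row never plays it.
On the remaining 2×2 (a3, a4 vs Left, Right):
Let Row play a3 with probability p. Expected payoff against Left: (-9)p + 6(1−p) = −15p + 6; against Right: 5p + (-5)(1−p) = 10p − 5.
Setting these equal: −15p + 6 = 10p − 5 ⇒ −25p = -11 ⇒ p = 11/25, and the value is (-15)·(11/25) + 6 = -3/5.
For Column: with q = P(Left), equating a3's and a4's payoffs gives −14q + 5 = 11q − 5 ⇒ q = 2/5.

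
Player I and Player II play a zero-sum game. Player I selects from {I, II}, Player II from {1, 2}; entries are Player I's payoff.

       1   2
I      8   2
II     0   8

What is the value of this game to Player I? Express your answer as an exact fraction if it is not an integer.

32/7

Row minima: I → 2, II → 0; maximin = 2.
Column maxima: 1 → 8, 2 → 8; minimax = 8.
2 ≠ 8, so there is no saddle point; optimal play is mixed.
Let Player I play I with probability p. Expected payoff against 1: 8p + 0(1−p) = 8p; against 2: 2p + 8(1−p) = −6p + 8.
Setting these equal: 8p = −6p + 8 ⇒ 14p = 8 ⇒ p = 4/7, and the value is (8)·(4/7) = 32/7.
For Player II: with q = P(1), equating I's and II's payoffs gives 6q + 2 = −8q + 8 ⇒ q = 3/7.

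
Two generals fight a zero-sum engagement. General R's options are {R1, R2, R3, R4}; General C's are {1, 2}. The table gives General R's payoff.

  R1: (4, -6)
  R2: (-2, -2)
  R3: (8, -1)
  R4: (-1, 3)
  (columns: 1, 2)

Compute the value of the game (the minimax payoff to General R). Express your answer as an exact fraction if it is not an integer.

Row minima: R1 → -6, R2 → -2, R3 → -1, R4 → -1; maximin = -1.
Column maxima: 1 → 8, 2 → 3; minimax = 3.
-1 ≠ 3, so there is no saddle point; optimal play is mixed.
R1 is strictly dominated by R3, so General R never plays it.
R2 is strictly dominated by R3, so General R never plays it.
On the remaining 2×2 (R3, R4 vs 1, 2):
Let General R play R3 with probability p. Expected payoff against 1: 8p + (-1)(1−p) = 9p − 1; against 2: (-1)p + 3(1−p) = −4p + 3.
Setting these equal: 9p − 1 = −4p + 3 ⇒ 13p = 4 ⇒ p = 4/13, and the value is (9)·(4/13) − 1 = 23/13.
For General C: with q = P(1), equating R3's and R4's payoffs gives 9q − 1 = −4q + 3 ⇒ q = 4/13.

23/13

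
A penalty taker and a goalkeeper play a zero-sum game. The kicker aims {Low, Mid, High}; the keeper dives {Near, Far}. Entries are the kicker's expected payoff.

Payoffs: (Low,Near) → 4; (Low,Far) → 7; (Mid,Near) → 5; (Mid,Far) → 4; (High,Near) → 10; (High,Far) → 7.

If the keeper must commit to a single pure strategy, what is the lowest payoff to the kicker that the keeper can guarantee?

Column maxima: Near → 10, Far → 7.
The smallest of these is 7.

7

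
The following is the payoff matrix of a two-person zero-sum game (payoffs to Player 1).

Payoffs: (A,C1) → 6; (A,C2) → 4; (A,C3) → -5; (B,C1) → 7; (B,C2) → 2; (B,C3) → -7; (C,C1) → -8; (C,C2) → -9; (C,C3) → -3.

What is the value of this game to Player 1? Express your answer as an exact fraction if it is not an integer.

Row minima: A → -5, B → -7, C → -9; maximin = -5.
Column maxima: C1 → 7, C2 → 4, C3 → -3; minimax = -3.
-5 ≠ -3, so there is no saddle point; optimal play is mixed.
C1 is strictly dominated by C2 (it gives Player 1 strictly more in every row), so Player 2 never plays it.
With C1 eliminated, B is strictly dominated by A (A gives Player 1 strictly more in every remaining column), so Player 1 never plays it.
On the remaining 2×2 (A, C vs C2, C3):
Let Player 1 play A with probability p. Expected payoff against C2: 4p + (-9)(1−p) = 13p − 9; against C3: (-5)p + (-3)(1−p) = −2p − 3.
Setting these equal: 13p − 9 = −2p − 3 ⇒ 15p = 6 ⇒ p = 2/5, and the value is (13)·(2/5) − 9 = -19/5.
For Player 2: with q = P(C2), equating A's and C's payoffs gives 9q − 5 = −6q − 3 ⇒ q = 2/15.

-19/5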